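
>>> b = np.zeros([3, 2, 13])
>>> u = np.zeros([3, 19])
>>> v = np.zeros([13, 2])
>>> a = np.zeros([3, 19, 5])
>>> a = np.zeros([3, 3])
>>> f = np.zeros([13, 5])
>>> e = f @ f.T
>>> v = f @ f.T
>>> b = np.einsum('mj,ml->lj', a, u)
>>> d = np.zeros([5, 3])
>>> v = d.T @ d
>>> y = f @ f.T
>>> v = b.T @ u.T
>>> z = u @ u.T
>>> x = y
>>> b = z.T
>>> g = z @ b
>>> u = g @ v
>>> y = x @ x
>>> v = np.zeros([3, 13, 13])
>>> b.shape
(3, 3)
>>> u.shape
(3, 3)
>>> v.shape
(3, 13, 13)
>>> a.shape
(3, 3)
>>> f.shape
(13, 5)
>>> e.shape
(13, 13)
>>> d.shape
(5, 3)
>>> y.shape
(13, 13)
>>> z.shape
(3, 3)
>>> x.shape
(13, 13)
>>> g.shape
(3, 3)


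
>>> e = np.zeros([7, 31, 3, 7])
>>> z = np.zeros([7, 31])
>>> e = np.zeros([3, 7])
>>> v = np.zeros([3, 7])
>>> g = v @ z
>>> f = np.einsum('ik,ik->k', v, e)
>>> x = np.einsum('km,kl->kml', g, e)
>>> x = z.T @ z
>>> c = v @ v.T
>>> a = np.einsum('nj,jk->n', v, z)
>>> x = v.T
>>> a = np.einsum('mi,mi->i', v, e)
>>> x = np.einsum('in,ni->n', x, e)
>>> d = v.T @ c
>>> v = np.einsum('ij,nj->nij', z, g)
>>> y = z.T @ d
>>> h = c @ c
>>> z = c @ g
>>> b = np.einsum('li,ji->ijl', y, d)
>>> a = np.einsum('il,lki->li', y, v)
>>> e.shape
(3, 7)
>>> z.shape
(3, 31)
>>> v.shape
(3, 7, 31)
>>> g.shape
(3, 31)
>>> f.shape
(7,)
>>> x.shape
(3,)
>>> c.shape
(3, 3)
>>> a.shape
(3, 31)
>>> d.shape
(7, 3)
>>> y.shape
(31, 3)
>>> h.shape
(3, 3)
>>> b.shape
(3, 7, 31)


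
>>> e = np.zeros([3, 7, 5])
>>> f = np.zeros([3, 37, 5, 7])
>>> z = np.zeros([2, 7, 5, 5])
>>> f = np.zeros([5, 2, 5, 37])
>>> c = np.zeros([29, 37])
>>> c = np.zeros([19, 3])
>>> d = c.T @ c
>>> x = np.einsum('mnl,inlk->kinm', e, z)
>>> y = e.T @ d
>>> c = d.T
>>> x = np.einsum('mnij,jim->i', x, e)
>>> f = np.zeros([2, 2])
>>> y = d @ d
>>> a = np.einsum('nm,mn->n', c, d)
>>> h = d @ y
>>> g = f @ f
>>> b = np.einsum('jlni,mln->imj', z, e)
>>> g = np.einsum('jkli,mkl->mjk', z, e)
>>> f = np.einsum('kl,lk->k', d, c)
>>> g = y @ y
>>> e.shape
(3, 7, 5)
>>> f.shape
(3,)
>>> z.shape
(2, 7, 5, 5)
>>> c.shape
(3, 3)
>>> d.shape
(3, 3)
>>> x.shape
(7,)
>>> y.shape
(3, 3)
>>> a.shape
(3,)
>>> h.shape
(3, 3)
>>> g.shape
(3, 3)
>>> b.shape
(5, 3, 2)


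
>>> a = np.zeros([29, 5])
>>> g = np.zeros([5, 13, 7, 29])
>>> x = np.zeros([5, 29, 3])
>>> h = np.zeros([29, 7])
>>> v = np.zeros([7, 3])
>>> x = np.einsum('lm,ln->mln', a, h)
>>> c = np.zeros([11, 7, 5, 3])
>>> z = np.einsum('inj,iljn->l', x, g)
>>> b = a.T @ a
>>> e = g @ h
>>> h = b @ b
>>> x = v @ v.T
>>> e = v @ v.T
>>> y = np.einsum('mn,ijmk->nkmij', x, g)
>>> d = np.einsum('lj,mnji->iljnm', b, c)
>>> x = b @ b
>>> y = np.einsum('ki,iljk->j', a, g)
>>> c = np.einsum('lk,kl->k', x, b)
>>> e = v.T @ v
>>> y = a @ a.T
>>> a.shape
(29, 5)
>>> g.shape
(5, 13, 7, 29)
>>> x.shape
(5, 5)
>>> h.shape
(5, 5)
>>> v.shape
(7, 3)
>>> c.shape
(5,)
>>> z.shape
(13,)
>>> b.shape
(5, 5)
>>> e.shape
(3, 3)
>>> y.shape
(29, 29)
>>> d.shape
(3, 5, 5, 7, 11)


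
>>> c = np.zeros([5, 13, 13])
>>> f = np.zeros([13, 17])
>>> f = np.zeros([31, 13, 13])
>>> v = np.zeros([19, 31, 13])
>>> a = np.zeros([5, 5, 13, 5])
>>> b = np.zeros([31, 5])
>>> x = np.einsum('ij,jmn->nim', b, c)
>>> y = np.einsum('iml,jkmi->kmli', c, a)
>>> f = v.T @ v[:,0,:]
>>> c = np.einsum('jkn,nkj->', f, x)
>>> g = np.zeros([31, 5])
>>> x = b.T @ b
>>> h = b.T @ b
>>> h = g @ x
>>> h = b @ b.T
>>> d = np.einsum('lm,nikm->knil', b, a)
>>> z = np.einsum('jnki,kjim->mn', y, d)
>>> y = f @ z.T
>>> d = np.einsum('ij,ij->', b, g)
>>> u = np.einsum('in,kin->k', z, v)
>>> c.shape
()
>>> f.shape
(13, 31, 13)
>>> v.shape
(19, 31, 13)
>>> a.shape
(5, 5, 13, 5)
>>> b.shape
(31, 5)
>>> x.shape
(5, 5)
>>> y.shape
(13, 31, 31)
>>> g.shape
(31, 5)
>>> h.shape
(31, 31)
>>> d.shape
()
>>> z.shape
(31, 13)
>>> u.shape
(19,)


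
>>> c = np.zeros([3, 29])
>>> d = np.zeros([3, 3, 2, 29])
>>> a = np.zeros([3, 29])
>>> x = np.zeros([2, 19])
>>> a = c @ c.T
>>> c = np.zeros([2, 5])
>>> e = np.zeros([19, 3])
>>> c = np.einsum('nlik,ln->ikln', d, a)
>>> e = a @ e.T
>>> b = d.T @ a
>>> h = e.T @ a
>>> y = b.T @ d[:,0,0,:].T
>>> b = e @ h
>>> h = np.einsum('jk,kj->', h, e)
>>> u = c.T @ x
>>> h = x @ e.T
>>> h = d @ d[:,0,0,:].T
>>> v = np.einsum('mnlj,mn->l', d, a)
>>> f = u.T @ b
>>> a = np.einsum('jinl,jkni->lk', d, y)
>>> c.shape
(2, 29, 3, 3)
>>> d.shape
(3, 3, 2, 29)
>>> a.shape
(29, 3)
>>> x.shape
(2, 19)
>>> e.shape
(3, 19)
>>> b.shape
(3, 3)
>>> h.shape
(3, 3, 2, 3)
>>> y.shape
(3, 3, 2, 3)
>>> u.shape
(3, 3, 29, 19)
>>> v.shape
(2,)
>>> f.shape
(19, 29, 3, 3)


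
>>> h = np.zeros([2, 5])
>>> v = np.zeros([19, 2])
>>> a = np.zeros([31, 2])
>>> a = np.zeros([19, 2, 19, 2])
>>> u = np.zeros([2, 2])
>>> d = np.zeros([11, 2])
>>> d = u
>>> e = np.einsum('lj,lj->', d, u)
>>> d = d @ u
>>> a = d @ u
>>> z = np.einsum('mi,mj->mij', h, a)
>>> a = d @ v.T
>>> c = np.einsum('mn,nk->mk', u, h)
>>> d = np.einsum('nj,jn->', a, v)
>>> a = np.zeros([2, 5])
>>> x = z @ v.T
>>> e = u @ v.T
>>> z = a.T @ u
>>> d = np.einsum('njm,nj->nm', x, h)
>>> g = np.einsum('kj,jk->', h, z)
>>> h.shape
(2, 5)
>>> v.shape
(19, 2)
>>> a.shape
(2, 5)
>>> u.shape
(2, 2)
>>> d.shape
(2, 19)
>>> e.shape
(2, 19)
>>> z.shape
(5, 2)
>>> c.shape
(2, 5)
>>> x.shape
(2, 5, 19)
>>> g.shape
()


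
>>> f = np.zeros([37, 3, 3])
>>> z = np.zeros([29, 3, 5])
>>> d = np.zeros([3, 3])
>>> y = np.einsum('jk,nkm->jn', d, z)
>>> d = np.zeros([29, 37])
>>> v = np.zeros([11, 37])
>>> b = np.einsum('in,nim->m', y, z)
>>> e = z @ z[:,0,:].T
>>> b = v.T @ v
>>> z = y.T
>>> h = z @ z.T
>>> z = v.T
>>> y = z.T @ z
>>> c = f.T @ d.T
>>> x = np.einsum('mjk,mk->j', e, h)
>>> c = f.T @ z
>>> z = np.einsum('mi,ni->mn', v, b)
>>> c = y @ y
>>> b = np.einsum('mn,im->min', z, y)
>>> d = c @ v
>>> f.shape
(37, 3, 3)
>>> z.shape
(11, 37)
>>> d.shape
(11, 37)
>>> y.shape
(11, 11)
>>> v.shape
(11, 37)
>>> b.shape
(11, 11, 37)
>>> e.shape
(29, 3, 29)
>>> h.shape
(29, 29)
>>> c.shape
(11, 11)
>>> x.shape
(3,)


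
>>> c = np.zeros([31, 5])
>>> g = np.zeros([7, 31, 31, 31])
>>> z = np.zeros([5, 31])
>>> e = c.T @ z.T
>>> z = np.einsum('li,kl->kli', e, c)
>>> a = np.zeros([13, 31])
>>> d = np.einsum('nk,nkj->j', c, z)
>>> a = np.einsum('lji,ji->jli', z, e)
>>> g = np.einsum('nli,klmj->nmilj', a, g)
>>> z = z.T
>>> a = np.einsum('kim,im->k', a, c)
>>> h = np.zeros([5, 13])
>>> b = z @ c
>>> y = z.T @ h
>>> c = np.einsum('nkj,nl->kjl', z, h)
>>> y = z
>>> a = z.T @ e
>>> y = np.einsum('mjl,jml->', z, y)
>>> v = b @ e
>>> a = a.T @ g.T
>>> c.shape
(5, 31, 13)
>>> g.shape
(5, 31, 5, 31, 31)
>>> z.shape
(5, 5, 31)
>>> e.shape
(5, 5)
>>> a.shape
(31, 31, 5, 5, 5)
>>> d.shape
(5,)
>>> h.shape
(5, 13)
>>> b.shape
(5, 5, 5)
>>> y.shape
()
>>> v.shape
(5, 5, 5)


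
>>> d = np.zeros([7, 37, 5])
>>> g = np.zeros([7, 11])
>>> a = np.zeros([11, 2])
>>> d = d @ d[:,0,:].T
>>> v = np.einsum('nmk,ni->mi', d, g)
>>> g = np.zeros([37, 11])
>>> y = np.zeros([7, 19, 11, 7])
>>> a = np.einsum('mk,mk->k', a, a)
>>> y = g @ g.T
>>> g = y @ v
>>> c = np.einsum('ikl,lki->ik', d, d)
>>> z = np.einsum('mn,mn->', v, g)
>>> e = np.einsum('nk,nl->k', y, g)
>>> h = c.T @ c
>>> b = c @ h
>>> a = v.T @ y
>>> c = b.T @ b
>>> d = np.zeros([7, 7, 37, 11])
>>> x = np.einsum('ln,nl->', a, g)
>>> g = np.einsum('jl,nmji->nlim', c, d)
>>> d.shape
(7, 7, 37, 11)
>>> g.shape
(7, 37, 11, 7)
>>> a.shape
(11, 37)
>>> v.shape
(37, 11)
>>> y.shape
(37, 37)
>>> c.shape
(37, 37)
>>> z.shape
()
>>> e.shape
(37,)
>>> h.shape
(37, 37)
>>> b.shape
(7, 37)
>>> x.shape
()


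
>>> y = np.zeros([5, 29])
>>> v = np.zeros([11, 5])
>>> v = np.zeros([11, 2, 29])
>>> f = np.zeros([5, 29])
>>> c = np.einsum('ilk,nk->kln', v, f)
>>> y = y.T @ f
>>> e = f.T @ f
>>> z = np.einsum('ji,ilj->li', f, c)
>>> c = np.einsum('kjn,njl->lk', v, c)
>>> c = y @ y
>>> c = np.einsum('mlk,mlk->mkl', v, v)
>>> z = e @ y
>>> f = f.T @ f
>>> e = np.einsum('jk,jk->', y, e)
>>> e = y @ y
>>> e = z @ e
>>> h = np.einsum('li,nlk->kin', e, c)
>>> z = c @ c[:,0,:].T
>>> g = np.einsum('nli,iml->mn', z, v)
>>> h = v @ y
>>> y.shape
(29, 29)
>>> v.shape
(11, 2, 29)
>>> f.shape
(29, 29)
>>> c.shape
(11, 29, 2)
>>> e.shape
(29, 29)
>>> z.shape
(11, 29, 11)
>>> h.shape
(11, 2, 29)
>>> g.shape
(2, 11)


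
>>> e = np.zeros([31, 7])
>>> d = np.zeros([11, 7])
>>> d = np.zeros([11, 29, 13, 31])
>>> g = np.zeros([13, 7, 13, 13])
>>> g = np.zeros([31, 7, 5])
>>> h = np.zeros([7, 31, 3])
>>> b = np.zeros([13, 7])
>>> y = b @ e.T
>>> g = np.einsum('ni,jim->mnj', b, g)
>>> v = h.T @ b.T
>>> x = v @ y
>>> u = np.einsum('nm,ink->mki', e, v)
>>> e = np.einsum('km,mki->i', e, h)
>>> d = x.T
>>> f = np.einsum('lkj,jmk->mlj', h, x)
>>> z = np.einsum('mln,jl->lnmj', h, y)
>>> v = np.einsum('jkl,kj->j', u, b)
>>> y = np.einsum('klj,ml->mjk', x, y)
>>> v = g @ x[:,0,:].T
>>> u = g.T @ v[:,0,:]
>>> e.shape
(3,)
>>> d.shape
(31, 31, 3)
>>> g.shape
(5, 13, 31)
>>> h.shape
(7, 31, 3)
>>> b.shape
(13, 7)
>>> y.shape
(13, 31, 3)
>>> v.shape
(5, 13, 3)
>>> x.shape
(3, 31, 31)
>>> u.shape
(31, 13, 3)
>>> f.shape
(31, 7, 3)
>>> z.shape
(31, 3, 7, 13)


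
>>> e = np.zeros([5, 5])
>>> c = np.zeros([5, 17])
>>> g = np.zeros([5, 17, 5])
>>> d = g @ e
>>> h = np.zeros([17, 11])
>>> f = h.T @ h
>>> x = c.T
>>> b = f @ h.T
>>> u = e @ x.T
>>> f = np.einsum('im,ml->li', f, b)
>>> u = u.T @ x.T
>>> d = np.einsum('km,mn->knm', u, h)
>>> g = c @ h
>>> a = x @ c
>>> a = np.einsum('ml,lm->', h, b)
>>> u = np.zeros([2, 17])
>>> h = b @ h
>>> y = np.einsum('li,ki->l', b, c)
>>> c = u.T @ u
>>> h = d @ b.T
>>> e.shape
(5, 5)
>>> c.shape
(17, 17)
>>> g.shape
(5, 11)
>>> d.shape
(17, 11, 17)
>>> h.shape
(17, 11, 11)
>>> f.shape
(17, 11)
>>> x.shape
(17, 5)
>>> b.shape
(11, 17)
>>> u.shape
(2, 17)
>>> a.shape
()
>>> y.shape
(11,)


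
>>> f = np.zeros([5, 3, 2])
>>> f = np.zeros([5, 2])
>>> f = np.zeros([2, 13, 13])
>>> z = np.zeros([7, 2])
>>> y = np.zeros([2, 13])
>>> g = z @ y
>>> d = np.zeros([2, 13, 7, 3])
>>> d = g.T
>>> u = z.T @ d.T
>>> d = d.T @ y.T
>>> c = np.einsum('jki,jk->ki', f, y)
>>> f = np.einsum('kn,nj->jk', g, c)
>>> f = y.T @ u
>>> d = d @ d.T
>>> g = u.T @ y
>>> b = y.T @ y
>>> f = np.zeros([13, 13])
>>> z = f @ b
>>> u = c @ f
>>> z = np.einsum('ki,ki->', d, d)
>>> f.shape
(13, 13)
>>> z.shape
()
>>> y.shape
(2, 13)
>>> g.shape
(13, 13)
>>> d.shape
(7, 7)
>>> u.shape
(13, 13)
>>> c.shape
(13, 13)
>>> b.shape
(13, 13)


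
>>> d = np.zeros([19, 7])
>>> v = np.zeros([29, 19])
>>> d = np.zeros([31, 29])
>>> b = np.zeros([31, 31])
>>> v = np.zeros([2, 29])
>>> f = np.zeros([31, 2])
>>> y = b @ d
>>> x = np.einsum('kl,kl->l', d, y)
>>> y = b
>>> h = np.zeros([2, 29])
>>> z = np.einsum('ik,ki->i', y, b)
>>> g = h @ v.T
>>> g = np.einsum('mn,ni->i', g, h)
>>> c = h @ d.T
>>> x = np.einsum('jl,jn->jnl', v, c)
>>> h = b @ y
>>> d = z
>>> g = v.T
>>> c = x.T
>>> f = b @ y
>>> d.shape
(31,)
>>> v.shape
(2, 29)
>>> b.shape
(31, 31)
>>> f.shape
(31, 31)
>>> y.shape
(31, 31)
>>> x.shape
(2, 31, 29)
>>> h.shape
(31, 31)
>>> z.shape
(31,)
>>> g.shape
(29, 2)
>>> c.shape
(29, 31, 2)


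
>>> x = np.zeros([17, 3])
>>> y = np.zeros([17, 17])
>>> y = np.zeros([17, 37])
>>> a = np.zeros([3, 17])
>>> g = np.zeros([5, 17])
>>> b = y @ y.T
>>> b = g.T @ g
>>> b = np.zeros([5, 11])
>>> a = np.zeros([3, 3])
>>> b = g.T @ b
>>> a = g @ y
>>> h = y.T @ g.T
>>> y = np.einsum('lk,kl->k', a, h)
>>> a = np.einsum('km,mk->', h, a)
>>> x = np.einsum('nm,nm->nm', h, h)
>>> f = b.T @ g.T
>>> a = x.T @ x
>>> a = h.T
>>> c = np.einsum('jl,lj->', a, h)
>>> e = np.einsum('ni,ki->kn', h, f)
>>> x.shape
(37, 5)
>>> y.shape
(37,)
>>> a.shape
(5, 37)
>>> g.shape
(5, 17)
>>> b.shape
(17, 11)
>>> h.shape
(37, 5)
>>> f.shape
(11, 5)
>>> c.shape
()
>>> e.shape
(11, 37)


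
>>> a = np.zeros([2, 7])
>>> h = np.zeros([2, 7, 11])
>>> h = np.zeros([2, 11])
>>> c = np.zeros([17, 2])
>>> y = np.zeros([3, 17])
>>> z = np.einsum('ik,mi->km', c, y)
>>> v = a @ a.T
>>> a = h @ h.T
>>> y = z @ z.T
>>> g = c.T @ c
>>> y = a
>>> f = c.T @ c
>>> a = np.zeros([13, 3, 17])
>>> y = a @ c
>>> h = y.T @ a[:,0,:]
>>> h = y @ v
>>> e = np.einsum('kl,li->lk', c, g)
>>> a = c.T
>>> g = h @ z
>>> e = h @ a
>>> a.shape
(2, 17)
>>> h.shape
(13, 3, 2)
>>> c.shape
(17, 2)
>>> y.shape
(13, 3, 2)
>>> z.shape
(2, 3)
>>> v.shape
(2, 2)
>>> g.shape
(13, 3, 3)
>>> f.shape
(2, 2)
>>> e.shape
(13, 3, 17)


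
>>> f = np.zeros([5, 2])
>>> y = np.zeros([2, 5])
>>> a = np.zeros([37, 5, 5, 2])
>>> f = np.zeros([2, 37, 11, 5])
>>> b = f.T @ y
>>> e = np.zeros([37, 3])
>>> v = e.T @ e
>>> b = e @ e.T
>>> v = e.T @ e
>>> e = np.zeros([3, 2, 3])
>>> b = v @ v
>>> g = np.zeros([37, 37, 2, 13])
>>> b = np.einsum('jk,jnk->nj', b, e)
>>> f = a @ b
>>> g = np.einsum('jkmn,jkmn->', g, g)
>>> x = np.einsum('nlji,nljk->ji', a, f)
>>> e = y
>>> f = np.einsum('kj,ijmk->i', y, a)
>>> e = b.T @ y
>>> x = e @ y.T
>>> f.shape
(37,)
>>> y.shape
(2, 5)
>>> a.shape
(37, 5, 5, 2)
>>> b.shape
(2, 3)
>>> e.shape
(3, 5)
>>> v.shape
(3, 3)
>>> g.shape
()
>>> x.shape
(3, 2)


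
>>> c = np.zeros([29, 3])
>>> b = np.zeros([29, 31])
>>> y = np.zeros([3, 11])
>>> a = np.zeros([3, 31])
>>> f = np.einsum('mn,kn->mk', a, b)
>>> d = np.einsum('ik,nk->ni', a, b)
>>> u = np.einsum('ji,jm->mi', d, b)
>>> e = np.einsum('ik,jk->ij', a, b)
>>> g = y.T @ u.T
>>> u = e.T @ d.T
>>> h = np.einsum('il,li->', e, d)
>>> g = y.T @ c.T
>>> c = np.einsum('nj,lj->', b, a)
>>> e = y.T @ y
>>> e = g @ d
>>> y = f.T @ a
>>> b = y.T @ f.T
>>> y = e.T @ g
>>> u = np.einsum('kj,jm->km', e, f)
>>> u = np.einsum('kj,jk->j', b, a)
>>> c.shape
()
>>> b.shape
(31, 3)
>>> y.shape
(3, 29)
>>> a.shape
(3, 31)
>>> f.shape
(3, 29)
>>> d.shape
(29, 3)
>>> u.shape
(3,)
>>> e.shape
(11, 3)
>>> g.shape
(11, 29)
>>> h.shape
()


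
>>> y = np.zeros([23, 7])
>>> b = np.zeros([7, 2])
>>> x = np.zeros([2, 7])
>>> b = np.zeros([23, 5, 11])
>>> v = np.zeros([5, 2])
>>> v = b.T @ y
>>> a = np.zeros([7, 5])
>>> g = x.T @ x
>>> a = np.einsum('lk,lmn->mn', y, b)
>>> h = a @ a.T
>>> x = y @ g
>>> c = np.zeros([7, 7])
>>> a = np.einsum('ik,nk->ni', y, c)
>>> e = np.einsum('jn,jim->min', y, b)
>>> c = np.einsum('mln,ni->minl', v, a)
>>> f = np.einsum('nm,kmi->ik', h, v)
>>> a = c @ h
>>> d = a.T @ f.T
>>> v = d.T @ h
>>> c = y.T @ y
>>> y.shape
(23, 7)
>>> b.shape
(23, 5, 11)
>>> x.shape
(23, 7)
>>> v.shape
(7, 23, 7, 5)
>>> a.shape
(11, 23, 7, 5)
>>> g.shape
(7, 7)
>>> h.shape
(5, 5)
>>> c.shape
(7, 7)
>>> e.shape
(11, 5, 7)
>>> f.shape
(7, 11)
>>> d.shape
(5, 7, 23, 7)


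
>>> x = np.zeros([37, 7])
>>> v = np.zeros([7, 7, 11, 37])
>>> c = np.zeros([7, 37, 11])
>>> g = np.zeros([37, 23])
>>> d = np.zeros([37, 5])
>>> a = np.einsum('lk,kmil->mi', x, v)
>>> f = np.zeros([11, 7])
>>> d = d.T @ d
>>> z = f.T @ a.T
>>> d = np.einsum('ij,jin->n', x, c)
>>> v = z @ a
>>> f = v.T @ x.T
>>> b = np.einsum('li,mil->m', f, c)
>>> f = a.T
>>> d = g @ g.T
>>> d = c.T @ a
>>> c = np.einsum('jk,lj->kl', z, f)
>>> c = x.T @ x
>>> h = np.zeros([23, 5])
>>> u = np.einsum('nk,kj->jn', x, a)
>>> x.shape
(37, 7)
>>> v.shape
(7, 11)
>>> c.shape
(7, 7)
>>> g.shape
(37, 23)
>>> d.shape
(11, 37, 11)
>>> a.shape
(7, 11)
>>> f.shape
(11, 7)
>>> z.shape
(7, 7)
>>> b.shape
(7,)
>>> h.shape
(23, 5)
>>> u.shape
(11, 37)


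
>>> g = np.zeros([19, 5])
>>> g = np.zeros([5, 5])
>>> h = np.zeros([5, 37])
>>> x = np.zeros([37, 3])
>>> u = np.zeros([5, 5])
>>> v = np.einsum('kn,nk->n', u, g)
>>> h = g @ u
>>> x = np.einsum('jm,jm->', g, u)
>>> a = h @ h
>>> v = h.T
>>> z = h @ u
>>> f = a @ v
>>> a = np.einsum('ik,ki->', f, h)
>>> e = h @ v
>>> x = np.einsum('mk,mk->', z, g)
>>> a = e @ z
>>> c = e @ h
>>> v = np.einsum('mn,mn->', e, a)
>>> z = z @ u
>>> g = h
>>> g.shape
(5, 5)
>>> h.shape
(5, 5)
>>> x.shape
()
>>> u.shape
(5, 5)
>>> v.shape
()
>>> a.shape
(5, 5)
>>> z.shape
(5, 5)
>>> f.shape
(5, 5)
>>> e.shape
(5, 5)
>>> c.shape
(5, 5)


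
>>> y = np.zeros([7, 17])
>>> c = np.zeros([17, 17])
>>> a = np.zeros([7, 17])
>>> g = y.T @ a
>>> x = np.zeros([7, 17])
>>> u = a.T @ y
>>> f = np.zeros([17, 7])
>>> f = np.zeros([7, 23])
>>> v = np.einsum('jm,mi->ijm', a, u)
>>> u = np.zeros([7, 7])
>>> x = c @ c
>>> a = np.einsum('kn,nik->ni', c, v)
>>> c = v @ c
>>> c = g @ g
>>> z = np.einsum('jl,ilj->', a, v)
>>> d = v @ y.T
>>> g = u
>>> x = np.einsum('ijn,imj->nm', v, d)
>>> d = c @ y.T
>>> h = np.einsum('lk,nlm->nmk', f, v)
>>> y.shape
(7, 17)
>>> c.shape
(17, 17)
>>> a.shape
(17, 7)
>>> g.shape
(7, 7)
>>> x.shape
(17, 7)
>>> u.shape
(7, 7)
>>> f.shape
(7, 23)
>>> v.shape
(17, 7, 17)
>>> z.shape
()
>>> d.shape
(17, 7)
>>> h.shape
(17, 17, 23)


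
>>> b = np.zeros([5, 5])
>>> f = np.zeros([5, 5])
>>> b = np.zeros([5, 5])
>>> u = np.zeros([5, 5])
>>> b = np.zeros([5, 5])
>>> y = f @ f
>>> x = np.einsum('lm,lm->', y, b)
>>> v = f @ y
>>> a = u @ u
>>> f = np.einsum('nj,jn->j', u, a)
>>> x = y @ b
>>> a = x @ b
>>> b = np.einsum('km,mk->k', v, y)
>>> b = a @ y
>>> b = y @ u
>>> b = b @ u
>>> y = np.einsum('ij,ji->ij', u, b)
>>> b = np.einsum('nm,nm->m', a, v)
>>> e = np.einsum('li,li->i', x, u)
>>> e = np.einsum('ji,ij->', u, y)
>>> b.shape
(5,)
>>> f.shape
(5,)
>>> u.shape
(5, 5)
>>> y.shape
(5, 5)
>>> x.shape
(5, 5)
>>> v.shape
(5, 5)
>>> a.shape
(5, 5)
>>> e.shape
()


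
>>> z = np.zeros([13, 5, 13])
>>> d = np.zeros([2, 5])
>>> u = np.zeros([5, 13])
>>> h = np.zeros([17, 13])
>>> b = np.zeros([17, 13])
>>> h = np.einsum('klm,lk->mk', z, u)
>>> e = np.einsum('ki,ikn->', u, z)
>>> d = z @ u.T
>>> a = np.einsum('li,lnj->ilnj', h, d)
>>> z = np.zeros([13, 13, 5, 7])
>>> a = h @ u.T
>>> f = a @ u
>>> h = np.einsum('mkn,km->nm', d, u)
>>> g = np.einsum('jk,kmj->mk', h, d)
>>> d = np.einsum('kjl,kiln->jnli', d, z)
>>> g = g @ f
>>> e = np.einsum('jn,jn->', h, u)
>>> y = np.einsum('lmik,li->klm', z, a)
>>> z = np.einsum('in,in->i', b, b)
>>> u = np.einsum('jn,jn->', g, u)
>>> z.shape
(17,)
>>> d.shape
(5, 7, 5, 13)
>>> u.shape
()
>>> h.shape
(5, 13)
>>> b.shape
(17, 13)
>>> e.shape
()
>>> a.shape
(13, 5)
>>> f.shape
(13, 13)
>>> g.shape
(5, 13)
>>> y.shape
(7, 13, 13)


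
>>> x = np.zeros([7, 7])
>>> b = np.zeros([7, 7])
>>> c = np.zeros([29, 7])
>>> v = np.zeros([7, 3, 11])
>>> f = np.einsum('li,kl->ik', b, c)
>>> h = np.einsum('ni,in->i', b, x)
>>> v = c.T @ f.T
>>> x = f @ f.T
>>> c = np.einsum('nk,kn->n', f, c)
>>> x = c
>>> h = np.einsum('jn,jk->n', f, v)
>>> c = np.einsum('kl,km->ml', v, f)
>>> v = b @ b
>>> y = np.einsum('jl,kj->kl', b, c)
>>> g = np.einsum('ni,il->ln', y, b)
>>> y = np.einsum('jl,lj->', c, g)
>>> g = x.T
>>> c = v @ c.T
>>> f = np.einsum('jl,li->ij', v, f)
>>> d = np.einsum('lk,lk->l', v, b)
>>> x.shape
(7,)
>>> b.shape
(7, 7)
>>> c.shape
(7, 29)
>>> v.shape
(7, 7)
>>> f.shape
(29, 7)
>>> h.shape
(29,)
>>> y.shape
()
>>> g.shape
(7,)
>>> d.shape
(7,)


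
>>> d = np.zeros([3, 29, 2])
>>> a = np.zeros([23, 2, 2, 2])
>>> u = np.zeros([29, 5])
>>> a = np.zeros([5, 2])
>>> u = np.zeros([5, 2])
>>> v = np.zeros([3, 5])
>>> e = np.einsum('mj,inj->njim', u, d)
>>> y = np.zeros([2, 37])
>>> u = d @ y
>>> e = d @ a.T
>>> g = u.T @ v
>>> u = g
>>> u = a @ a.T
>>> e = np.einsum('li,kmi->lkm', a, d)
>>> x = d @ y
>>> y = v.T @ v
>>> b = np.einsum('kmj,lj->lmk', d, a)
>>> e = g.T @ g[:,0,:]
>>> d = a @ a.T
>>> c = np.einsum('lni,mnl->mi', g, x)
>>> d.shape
(5, 5)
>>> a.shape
(5, 2)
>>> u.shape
(5, 5)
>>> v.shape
(3, 5)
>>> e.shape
(5, 29, 5)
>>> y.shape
(5, 5)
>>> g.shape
(37, 29, 5)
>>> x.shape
(3, 29, 37)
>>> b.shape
(5, 29, 3)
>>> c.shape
(3, 5)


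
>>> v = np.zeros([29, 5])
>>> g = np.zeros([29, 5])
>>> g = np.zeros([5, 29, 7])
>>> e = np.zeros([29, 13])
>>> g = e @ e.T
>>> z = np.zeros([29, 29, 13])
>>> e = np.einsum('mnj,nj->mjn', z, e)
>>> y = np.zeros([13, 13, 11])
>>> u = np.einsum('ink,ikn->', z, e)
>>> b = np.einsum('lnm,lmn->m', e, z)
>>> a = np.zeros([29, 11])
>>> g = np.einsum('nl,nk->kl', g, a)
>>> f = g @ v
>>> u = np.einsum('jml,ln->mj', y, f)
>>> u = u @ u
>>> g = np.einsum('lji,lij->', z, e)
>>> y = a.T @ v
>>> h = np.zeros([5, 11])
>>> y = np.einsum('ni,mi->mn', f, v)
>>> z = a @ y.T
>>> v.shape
(29, 5)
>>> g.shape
()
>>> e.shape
(29, 13, 29)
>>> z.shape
(29, 29)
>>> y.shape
(29, 11)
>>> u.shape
(13, 13)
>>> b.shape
(29,)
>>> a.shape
(29, 11)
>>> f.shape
(11, 5)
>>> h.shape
(5, 11)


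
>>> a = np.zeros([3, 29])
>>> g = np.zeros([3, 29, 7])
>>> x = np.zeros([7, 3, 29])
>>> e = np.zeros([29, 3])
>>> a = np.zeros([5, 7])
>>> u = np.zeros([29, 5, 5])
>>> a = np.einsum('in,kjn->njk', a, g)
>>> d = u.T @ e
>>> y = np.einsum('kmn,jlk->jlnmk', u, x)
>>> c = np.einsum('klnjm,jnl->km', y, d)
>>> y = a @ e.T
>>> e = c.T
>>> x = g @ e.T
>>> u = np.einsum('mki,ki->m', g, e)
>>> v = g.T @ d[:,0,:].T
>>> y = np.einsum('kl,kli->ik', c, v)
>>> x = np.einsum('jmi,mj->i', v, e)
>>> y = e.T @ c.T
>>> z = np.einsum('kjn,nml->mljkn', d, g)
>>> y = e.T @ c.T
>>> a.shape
(7, 29, 3)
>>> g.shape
(3, 29, 7)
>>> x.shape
(5,)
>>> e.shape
(29, 7)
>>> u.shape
(3,)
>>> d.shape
(5, 5, 3)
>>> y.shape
(7, 7)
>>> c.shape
(7, 29)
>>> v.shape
(7, 29, 5)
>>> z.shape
(29, 7, 5, 5, 3)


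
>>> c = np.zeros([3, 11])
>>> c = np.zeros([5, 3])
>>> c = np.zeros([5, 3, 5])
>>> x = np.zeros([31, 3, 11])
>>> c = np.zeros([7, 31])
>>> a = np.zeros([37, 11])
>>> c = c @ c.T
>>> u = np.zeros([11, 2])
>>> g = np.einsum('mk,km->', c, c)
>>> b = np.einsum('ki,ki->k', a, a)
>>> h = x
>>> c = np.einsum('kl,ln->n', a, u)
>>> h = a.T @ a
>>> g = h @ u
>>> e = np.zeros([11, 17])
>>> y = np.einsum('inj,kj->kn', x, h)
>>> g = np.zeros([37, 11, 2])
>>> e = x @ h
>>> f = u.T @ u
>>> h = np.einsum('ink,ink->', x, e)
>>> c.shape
(2,)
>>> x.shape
(31, 3, 11)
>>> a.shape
(37, 11)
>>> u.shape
(11, 2)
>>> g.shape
(37, 11, 2)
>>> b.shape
(37,)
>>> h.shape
()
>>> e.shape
(31, 3, 11)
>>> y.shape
(11, 3)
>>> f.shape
(2, 2)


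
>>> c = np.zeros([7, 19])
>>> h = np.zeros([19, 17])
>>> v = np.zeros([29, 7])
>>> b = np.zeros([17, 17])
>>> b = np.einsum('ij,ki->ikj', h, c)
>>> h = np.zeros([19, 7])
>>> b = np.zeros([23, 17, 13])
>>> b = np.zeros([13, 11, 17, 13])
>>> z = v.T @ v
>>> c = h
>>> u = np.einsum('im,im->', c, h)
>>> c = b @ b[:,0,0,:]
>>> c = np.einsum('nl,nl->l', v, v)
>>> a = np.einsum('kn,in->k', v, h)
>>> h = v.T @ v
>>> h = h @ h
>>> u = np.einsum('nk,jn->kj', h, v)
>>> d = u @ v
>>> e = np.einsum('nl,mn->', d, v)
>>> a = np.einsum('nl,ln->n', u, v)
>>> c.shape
(7,)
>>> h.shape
(7, 7)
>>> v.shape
(29, 7)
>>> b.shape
(13, 11, 17, 13)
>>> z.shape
(7, 7)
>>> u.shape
(7, 29)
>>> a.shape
(7,)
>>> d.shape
(7, 7)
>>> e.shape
()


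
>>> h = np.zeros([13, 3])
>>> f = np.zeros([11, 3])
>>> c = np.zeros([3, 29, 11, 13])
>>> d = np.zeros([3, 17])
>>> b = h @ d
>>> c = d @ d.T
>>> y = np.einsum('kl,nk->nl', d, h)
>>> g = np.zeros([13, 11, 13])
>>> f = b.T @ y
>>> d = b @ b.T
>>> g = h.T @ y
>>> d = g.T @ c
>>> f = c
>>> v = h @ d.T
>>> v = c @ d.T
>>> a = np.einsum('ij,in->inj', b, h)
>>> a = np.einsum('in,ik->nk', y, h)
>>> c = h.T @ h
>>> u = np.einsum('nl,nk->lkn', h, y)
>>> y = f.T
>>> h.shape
(13, 3)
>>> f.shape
(3, 3)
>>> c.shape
(3, 3)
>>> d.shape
(17, 3)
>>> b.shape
(13, 17)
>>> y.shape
(3, 3)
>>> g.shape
(3, 17)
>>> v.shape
(3, 17)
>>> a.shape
(17, 3)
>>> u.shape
(3, 17, 13)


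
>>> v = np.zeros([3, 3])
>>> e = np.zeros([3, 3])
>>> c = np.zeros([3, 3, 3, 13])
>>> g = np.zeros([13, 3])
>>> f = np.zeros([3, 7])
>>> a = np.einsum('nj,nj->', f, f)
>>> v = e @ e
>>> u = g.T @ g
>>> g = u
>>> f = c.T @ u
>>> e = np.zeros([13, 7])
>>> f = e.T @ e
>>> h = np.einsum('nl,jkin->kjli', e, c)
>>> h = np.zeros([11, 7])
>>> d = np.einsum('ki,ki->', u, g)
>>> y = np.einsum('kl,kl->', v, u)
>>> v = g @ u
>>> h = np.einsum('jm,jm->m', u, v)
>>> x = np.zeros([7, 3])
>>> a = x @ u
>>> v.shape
(3, 3)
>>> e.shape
(13, 7)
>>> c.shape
(3, 3, 3, 13)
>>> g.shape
(3, 3)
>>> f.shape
(7, 7)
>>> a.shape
(7, 3)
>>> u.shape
(3, 3)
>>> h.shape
(3,)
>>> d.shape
()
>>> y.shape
()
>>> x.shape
(7, 3)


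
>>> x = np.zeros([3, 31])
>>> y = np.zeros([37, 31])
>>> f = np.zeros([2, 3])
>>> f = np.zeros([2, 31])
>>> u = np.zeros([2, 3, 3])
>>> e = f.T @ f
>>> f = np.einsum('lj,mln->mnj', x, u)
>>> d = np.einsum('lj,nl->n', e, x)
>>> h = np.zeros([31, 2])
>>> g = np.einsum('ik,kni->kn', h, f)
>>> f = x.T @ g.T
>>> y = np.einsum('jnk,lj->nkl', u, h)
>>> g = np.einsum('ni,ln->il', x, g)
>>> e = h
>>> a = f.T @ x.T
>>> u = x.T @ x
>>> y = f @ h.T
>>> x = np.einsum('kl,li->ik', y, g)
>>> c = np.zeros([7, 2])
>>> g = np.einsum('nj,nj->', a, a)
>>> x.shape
(2, 31)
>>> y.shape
(31, 31)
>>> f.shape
(31, 2)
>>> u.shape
(31, 31)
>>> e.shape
(31, 2)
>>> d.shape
(3,)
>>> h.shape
(31, 2)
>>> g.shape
()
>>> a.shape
(2, 3)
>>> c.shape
(7, 2)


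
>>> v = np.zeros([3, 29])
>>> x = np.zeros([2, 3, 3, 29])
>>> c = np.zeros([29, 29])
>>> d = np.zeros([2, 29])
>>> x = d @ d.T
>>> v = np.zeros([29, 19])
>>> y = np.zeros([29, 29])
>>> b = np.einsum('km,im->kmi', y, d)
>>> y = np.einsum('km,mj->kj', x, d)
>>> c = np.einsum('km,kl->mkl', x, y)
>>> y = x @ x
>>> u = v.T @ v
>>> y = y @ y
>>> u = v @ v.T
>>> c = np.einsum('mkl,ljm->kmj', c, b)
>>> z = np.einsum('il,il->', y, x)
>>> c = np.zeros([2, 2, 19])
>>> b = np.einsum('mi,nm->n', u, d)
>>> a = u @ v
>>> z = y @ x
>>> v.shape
(29, 19)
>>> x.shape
(2, 2)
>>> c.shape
(2, 2, 19)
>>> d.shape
(2, 29)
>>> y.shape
(2, 2)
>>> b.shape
(2,)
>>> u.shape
(29, 29)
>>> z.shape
(2, 2)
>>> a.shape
(29, 19)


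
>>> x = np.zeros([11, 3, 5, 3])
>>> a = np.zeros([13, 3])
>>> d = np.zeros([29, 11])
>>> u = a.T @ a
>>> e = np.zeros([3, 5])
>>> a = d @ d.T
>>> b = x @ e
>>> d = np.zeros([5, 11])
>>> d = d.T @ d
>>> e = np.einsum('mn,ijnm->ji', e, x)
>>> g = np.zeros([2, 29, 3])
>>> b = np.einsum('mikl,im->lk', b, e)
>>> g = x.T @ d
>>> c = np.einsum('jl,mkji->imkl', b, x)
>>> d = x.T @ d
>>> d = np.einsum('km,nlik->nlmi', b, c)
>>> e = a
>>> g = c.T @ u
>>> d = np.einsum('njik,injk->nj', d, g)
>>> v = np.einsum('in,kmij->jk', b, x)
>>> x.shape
(11, 3, 5, 3)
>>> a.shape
(29, 29)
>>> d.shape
(3, 11)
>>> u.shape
(3, 3)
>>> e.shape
(29, 29)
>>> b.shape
(5, 5)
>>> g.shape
(5, 3, 11, 3)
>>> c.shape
(3, 11, 3, 5)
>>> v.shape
(3, 11)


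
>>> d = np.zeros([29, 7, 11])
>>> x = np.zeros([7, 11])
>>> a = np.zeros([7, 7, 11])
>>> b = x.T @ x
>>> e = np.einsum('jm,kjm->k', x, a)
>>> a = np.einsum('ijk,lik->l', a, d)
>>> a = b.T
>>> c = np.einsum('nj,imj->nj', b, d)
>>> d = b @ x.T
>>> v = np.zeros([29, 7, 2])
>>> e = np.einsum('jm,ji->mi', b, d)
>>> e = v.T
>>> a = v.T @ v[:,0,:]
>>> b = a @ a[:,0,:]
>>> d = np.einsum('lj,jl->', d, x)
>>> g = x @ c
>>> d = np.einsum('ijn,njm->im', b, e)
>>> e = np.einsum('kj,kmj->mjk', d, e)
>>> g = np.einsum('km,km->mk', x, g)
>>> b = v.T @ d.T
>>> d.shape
(2, 29)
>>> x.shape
(7, 11)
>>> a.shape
(2, 7, 2)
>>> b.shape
(2, 7, 2)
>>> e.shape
(7, 29, 2)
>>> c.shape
(11, 11)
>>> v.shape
(29, 7, 2)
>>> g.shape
(11, 7)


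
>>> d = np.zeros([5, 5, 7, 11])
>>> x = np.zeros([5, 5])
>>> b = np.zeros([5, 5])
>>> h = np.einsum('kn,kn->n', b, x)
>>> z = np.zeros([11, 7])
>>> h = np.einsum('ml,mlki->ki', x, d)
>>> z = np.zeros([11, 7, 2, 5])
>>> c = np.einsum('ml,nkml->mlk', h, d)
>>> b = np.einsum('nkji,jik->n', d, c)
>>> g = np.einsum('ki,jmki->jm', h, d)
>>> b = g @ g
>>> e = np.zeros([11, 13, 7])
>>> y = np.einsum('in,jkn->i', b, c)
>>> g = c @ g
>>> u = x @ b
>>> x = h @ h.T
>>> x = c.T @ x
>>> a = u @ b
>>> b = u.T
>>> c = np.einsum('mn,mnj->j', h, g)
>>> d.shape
(5, 5, 7, 11)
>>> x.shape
(5, 11, 7)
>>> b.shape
(5, 5)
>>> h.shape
(7, 11)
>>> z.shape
(11, 7, 2, 5)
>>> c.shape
(5,)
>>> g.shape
(7, 11, 5)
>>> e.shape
(11, 13, 7)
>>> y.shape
(5,)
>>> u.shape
(5, 5)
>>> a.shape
(5, 5)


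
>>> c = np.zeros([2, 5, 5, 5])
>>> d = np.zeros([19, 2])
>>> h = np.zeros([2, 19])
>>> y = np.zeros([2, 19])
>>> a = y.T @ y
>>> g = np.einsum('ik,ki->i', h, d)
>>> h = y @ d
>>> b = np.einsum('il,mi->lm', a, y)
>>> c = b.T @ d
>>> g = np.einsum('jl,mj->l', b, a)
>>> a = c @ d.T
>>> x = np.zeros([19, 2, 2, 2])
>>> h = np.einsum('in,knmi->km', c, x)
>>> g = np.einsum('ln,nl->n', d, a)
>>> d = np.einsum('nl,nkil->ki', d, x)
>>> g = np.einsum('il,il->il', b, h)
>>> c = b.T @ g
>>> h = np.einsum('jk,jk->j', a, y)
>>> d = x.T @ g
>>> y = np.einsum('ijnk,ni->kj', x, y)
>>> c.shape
(2, 2)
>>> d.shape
(2, 2, 2, 2)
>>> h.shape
(2,)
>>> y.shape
(2, 2)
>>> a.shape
(2, 19)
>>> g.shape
(19, 2)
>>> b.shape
(19, 2)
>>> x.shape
(19, 2, 2, 2)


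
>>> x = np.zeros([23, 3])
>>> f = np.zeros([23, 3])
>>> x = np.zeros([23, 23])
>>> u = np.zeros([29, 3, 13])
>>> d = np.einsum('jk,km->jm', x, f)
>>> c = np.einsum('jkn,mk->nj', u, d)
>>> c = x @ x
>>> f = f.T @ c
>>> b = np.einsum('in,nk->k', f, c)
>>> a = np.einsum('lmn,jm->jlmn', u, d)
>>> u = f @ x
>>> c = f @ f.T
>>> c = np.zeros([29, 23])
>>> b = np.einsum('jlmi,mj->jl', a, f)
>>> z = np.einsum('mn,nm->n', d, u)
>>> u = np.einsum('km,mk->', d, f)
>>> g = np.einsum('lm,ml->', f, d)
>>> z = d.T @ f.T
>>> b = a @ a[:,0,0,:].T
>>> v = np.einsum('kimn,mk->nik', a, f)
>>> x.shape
(23, 23)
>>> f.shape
(3, 23)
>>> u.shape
()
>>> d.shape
(23, 3)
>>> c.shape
(29, 23)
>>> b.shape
(23, 29, 3, 23)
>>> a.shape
(23, 29, 3, 13)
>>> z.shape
(3, 3)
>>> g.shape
()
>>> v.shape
(13, 29, 23)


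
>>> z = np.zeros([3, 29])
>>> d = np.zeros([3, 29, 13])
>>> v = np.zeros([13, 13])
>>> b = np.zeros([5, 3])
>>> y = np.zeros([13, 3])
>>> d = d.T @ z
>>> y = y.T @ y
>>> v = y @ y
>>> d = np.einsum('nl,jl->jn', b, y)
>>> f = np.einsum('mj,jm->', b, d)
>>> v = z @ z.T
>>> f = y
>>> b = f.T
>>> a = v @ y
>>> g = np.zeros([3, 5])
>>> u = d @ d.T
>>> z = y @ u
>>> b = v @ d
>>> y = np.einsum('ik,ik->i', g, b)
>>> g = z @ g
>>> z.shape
(3, 3)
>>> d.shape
(3, 5)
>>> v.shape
(3, 3)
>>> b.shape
(3, 5)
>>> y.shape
(3,)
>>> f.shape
(3, 3)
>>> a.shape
(3, 3)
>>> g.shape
(3, 5)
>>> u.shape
(3, 3)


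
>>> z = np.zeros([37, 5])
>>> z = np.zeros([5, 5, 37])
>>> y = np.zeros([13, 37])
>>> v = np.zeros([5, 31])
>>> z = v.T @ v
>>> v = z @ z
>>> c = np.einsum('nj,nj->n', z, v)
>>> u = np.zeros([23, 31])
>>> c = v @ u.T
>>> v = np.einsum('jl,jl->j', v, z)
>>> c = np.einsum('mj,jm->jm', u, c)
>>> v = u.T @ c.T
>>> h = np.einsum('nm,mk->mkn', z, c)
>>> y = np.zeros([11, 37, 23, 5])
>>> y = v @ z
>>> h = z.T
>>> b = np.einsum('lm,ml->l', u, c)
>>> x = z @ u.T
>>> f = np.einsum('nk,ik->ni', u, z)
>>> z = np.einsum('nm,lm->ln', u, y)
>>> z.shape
(31, 23)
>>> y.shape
(31, 31)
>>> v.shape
(31, 31)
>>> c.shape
(31, 23)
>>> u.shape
(23, 31)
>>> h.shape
(31, 31)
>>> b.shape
(23,)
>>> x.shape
(31, 23)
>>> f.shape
(23, 31)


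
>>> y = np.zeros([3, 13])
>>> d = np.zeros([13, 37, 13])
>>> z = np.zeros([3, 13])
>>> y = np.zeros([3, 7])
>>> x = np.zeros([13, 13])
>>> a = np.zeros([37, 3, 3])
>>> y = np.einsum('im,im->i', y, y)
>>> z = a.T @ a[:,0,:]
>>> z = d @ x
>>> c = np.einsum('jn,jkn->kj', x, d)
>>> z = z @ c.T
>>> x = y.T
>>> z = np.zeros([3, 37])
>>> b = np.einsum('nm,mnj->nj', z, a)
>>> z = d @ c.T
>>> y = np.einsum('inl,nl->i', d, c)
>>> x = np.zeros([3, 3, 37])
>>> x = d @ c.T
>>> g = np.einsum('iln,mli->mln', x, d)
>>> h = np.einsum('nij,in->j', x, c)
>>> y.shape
(13,)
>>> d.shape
(13, 37, 13)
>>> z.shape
(13, 37, 37)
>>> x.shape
(13, 37, 37)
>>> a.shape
(37, 3, 3)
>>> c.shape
(37, 13)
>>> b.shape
(3, 3)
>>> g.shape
(13, 37, 37)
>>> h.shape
(37,)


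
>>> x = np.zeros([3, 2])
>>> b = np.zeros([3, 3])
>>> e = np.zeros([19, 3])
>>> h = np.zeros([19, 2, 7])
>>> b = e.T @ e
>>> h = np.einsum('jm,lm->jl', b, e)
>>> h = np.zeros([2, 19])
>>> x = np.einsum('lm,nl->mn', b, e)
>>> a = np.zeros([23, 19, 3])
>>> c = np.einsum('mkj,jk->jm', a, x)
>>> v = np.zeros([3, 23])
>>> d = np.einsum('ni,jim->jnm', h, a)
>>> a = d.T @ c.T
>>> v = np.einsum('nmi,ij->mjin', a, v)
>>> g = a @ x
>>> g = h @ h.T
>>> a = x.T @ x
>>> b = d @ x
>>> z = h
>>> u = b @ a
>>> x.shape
(3, 19)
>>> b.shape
(23, 2, 19)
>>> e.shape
(19, 3)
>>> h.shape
(2, 19)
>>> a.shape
(19, 19)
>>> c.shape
(3, 23)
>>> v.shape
(2, 23, 3, 3)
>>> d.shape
(23, 2, 3)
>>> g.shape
(2, 2)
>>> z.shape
(2, 19)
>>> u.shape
(23, 2, 19)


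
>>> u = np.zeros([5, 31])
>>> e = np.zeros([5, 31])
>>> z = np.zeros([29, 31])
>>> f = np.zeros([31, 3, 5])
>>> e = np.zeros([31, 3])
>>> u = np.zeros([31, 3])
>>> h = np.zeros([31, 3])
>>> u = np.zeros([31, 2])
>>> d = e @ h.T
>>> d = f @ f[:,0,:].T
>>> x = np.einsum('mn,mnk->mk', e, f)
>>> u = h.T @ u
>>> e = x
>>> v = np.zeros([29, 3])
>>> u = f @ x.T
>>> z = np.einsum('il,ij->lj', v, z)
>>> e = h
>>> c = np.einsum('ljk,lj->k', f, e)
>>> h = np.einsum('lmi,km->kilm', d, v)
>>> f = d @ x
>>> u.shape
(31, 3, 31)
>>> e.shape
(31, 3)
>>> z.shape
(3, 31)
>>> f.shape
(31, 3, 5)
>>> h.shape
(29, 31, 31, 3)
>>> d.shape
(31, 3, 31)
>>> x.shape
(31, 5)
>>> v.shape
(29, 3)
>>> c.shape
(5,)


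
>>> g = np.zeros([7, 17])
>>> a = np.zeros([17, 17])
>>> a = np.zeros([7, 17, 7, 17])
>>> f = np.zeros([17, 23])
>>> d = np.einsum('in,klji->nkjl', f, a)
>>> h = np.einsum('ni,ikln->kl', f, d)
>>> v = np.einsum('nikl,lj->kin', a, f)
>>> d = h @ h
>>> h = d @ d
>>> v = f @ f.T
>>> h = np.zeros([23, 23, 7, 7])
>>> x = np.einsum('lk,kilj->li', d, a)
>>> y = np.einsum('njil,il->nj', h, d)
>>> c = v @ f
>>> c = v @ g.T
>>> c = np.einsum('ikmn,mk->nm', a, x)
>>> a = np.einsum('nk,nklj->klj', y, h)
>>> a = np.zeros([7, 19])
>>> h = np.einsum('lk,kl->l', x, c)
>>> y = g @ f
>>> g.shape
(7, 17)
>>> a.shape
(7, 19)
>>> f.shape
(17, 23)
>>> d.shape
(7, 7)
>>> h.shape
(7,)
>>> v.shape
(17, 17)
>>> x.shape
(7, 17)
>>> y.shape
(7, 23)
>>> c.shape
(17, 7)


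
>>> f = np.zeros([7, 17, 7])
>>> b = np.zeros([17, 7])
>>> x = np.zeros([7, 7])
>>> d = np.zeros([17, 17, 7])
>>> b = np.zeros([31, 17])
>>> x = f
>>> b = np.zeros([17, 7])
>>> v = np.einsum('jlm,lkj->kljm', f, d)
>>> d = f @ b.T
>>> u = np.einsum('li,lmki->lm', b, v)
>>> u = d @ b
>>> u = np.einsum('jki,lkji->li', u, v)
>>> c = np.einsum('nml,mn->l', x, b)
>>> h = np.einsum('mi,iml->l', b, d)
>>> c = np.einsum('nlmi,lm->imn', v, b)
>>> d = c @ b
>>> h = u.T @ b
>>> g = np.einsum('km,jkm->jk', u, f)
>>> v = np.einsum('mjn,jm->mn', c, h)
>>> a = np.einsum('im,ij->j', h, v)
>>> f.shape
(7, 17, 7)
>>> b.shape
(17, 7)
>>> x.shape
(7, 17, 7)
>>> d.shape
(7, 7, 7)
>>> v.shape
(7, 17)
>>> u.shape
(17, 7)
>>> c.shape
(7, 7, 17)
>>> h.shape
(7, 7)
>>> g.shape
(7, 17)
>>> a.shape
(17,)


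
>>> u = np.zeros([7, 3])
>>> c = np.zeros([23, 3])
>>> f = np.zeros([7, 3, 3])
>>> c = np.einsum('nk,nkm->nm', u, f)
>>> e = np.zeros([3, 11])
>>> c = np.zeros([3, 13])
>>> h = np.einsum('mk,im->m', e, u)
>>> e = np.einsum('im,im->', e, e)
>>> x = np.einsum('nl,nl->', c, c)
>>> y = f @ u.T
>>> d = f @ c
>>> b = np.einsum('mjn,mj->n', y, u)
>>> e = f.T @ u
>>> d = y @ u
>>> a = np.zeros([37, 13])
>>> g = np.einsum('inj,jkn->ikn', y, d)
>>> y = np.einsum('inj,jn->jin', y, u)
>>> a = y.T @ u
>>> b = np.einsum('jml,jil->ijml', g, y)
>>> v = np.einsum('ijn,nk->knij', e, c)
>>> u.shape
(7, 3)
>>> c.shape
(3, 13)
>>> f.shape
(7, 3, 3)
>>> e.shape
(3, 3, 3)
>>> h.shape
(3,)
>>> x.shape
()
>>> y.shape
(7, 7, 3)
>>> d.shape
(7, 3, 3)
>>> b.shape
(7, 7, 3, 3)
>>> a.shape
(3, 7, 3)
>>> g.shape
(7, 3, 3)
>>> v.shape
(13, 3, 3, 3)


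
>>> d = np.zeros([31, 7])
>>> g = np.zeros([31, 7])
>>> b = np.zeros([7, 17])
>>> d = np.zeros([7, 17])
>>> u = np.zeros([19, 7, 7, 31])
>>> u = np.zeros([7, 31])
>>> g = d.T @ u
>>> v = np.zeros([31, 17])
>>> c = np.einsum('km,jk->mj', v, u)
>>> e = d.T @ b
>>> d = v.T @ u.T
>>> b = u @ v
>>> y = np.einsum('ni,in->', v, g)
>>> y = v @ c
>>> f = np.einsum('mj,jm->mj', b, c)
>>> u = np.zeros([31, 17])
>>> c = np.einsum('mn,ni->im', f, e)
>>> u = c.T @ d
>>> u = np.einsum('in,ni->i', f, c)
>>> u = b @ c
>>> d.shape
(17, 7)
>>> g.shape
(17, 31)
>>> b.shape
(7, 17)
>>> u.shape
(7, 7)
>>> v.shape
(31, 17)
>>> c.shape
(17, 7)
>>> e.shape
(17, 17)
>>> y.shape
(31, 7)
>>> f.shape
(7, 17)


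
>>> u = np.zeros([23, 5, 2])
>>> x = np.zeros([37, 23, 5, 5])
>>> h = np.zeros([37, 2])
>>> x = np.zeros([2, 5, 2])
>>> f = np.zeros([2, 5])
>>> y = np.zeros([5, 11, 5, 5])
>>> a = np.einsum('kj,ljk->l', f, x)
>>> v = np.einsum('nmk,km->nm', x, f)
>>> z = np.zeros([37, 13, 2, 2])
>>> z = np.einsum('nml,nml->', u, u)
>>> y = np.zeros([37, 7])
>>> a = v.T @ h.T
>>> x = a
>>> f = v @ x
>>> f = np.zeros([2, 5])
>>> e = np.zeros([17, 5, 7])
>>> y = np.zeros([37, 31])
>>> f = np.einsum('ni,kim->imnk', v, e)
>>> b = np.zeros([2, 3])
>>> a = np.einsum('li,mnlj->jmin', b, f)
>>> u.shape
(23, 5, 2)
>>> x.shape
(5, 37)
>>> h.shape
(37, 2)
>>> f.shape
(5, 7, 2, 17)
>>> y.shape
(37, 31)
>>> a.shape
(17, 5, 3, 7)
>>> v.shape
(2, 5)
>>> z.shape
()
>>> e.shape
(17, 5, 7)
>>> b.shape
(2, 3)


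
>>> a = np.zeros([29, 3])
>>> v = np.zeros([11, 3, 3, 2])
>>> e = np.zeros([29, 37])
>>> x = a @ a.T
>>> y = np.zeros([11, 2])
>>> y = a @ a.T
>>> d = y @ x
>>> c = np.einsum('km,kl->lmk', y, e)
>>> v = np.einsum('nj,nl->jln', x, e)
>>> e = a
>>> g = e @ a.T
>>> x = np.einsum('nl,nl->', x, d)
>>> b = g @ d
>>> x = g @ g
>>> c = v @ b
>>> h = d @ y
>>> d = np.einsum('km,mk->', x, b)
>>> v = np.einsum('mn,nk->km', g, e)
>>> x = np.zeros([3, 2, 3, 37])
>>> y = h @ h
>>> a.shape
(29, 3)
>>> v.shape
(3, 29)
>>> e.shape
(29, 3)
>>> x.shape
(3, 2, 3, 37)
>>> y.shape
(29, 29)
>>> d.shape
()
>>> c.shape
(29, 37, 29)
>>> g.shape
(29, 29)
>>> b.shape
(29, 29)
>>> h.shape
(29, 29)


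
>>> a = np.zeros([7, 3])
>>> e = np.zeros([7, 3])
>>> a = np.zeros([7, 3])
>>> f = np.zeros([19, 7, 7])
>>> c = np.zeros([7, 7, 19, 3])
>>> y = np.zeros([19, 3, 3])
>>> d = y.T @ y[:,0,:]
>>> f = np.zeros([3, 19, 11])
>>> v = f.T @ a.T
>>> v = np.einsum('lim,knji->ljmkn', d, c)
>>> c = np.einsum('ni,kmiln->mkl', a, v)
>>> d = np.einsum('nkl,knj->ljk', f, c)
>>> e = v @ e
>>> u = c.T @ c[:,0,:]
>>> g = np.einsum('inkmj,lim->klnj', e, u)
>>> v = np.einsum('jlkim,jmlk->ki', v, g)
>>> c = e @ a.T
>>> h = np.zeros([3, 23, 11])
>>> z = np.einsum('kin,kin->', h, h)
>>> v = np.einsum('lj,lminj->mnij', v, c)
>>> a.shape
(7, 3)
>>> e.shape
(3, 19, 3, 7, 3)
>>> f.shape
(3, 19, 11)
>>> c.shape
(3, 19, 3, 7, 7)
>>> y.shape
(19, 3, 3)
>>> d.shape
(11, 7, 19)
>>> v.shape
(19, 7, 3, 7)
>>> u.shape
(7, 3, 7)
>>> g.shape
(3, 7, 19, 3)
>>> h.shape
(3, 23, 11)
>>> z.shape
()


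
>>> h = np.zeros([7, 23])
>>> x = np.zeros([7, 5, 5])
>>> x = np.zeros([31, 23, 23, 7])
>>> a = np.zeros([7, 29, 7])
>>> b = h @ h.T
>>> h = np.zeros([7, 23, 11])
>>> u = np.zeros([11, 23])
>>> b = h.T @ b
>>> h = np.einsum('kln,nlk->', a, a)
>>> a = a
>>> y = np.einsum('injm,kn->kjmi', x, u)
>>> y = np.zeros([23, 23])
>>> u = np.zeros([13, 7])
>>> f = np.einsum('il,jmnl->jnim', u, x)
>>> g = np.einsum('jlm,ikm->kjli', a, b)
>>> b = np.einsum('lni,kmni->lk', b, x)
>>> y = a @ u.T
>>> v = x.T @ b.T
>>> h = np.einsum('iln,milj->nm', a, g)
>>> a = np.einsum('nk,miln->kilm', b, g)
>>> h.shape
(7, 23)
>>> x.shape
(31, 23, 23, 7)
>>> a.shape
(31, 7, 29, 23)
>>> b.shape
(11, 31)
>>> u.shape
(13, 7)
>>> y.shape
(7, 29, 13)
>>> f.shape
(31, 23, 13, 23)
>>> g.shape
(23, 7, 29, 11)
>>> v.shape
(7, 23, 23, 11)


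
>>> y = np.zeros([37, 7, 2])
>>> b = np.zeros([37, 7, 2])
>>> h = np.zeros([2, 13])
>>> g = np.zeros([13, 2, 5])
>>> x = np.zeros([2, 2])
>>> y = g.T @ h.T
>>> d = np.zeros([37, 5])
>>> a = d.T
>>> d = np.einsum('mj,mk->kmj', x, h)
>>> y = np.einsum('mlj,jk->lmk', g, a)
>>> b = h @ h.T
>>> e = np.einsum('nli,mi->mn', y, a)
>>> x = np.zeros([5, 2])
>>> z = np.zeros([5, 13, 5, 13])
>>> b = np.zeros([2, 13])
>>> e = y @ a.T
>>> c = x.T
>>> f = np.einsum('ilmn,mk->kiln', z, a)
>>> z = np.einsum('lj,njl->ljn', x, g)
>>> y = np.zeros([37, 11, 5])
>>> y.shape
(37, 11, 5)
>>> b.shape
(2, 13)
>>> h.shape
(2, 13)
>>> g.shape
(13, 2, 5)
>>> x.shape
(5, 2)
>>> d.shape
(13, 2, 2)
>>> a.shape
(5, 37)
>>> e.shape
(2, 13, 5)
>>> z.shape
(5, 2, 13)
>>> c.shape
(2, 5)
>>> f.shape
(37, 5, 13, 13)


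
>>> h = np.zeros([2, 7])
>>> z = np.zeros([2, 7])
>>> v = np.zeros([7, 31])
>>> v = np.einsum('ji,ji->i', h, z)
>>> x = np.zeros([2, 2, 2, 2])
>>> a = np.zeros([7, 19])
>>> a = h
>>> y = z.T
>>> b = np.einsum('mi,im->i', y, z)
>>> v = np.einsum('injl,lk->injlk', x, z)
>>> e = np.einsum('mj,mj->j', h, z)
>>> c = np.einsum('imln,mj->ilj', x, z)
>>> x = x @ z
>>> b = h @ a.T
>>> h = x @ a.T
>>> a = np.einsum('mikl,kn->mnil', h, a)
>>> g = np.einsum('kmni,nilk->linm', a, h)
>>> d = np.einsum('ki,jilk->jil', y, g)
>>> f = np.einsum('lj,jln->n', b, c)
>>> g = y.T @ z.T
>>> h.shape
(2, 2, 2, 2)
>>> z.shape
(2, 7)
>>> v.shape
(2, 2, 2, 2, 7)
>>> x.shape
(2, 2, 2, 7)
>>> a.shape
(2, 7, 2, 2)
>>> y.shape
(7, 2)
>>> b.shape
(2, 2)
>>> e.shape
(7,)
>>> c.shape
(2, 2, 7)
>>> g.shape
(2, 2)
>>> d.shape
(2, 2, 2)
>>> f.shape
(7,)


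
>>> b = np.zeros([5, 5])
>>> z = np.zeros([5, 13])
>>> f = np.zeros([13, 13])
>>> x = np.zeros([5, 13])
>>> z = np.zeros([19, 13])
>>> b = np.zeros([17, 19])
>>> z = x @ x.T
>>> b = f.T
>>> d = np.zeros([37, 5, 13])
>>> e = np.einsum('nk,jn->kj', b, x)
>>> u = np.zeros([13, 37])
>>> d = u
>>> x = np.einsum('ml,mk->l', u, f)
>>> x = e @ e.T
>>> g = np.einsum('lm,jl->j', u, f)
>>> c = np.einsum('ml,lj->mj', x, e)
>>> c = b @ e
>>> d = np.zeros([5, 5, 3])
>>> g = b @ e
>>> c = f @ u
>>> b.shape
(13, 13)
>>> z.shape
(5, 5)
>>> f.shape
(13, 13)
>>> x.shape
(13, 13)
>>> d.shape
(5, 5, 3)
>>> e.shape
(13, 5)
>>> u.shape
(13, 37)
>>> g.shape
(13, 5)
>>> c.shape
(13, 37)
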